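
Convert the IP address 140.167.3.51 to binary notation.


140 = 10001100
167 = 10100111
3 = 00000011
51 = 00110011
Binary: 10001100.10100111.00000011.00110011


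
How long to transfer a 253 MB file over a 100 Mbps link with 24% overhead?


Effective throughput = 100 * (1 - 24/100) = 76 Mbps
File size in Mb = 253 * 8 = 2024 Mb
Time = 2024 / 76
Time = 26.6316 seconds


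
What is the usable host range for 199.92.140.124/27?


Network: 199.92.140.96
Broadcast: 199.92.140.127
First usable = network + 1
Last usable = broadcast - 1
Range: 199.92.140.97 to 199.92.140.126


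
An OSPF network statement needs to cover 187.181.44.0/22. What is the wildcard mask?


Subnet mask: 255.255.252.0
Wildcard = 255.255.255.255 - subnet mask
255 - 255 = 0
255 - 255 = 0
255 - 252 = 3
255 - 0 = 255
Wildcard: 0.0.3.255


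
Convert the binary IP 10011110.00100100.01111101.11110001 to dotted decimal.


10011110 = 158
00100100 = 36
01111101 = 125
11110001 = 241
IP: 158.36.125.241


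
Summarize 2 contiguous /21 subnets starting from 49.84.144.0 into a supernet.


Original prefix: /21
Number of subnets: 2 = 2^1
New prefix = 21 - 1 = 20
Supernet: 49.84.144.0/20


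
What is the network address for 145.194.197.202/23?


IP:   10010001.11000010.11000101.11001010
Mask: 11111111.11111111.11111110.00000000
AND operation:
Net:  10010001.11000010.11000100.00000000
Network: 145.194.196.0/23


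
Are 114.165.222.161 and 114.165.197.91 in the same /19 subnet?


Mask: 255.255.224.0
114.165.222.161 AND mask = 114.165.192.0
114.165.197.91 AND mask = 114.165.192.0
Yes, same subnet (114.165.192.0)


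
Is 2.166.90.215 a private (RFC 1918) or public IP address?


RFC 1918 private ranges:
  10.0.0.0/8 (10.0.0.0 - 10.255.255.255)
  172.16.0.0/12 (172.16.0.0 - 172.31.255.255)
  192.168.0.0/16 (192.168.0.0 - 192.168.255.255)
Public (not in any RFC 1918 range)


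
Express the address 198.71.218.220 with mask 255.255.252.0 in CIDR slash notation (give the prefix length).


Binary: 11111111.11111111.11111100.00000000
Count leading 1s
Prefix: /22


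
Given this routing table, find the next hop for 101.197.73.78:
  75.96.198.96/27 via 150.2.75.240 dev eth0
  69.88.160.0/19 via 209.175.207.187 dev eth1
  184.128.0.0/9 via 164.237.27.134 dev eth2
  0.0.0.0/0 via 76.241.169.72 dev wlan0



Longest prefix match for 101.197.73.78:
  /27 75.96.198.96: no
  /19 69.88.160.0: no
  /9 184.128.0.0: no
  /0 0.0.0.0: MATCH
Selected: next-hop 76.241.169.72 via wlan0 (matched /0)


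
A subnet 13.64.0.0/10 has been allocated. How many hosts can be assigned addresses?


Host bits = 32 - 10 = 22
Total addresses = 2^22 = 4194304
Usable = total - 2 (network and broadcast)
Usable hosts: 4194302


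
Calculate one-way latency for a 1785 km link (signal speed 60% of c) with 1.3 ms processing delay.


Speed = 0.6 * 3e5 km/s = 180000 km/s
Propagation delay = 1785 / 180000 = 0.0099 s = 9.9167 ms
Processing delay = 1.3 ms
Total one-way latency = 11.2167 ms


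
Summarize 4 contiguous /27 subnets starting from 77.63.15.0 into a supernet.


Original prefix: /27
Number of subnets: 4 = 2^2
New prefix = 27 - 2 = 25
Supernet: 77.63.15.0/25


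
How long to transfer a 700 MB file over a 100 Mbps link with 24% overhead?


Effective throughput = 100 * (1 - 24/100) = 76 Mbps
File size in Mb = 700 * 8 = 5600 Mb
Time = 5600 / 76
Time = 73.6842 seconds


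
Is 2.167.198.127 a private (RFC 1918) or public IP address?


RFC 1918 private ranges:
  10.0.0.0/8 (10.0.0.0 - 10.255.255.255)
  172.16.0.0/12 (172.16.0.0 - 172.31.255.255)
  192.168.0.0/16 (192.168.0.0 - 192.168.255.255)
Public (not in any RFC 1918 range)


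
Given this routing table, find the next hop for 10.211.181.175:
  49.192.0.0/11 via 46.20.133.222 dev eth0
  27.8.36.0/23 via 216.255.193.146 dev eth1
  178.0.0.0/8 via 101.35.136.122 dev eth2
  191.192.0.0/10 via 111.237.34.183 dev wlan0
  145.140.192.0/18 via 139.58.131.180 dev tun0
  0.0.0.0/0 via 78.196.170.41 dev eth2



Longest prefix match for 10.211.181.175:
  /11 49.192.0.0: no
  /23 27.8.36.0: no
  /8 178.0.0.0: no
  /10 191.192.0.0: no
  /18 145.140.192.0: no
  /0 0.0.0.0: MATCH
Selected: next-hop 78.196.170.41 via eth2 (matched /0)


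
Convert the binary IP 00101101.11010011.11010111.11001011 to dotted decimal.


00101101 = 45
11010011 = 211
11010111 = 215
11001011 = 203
IP: 45.211.215.203


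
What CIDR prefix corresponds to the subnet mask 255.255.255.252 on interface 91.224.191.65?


Binary: 11111111.11111111.11111111.11111100
Count leading 1s
Prefix: /30


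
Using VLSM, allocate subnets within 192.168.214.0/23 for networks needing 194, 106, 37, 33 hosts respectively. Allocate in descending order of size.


194 hosts -> /24 (254 usable): 192.168.214.0/24
106 hosts -> /25 (126 usable): 192.168.215.0/25
37 hosts -> /26 (62 usable): 192.168.215.128/26
33 hosts -> /26 (62 usable): 192.168.215.192/26
Allocation: 192.168.214.0/24 (194 hosts, 254 usable); 192.168.215.0/25 (106 hosts, 126 usable); 192.168.215.128/26 (37 hosts, 62 usable); 192.168.215.192/26 (33 hosts, 62 usable)


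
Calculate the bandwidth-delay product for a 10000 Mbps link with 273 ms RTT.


BDP = bandwidth * RTT
= 10000 Mbps * 273 ms
= 10000 * 1e6 * 273 / 1000 bits
= 2730000000 bits
= 341250000 bytes
= 333251.9531 KB
BDP = 2730000000 bits (341250000 bytes)


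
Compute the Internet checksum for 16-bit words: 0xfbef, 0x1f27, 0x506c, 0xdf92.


Sum all words (with carry folding):
+ 0xfbef = 0xfbef
+ 0x1f27 = 0x1b17
+ 0x506c = 0x6b83
+ 0xdf92 = 0x4b16
One's complement: ~0x4b16
Checksum = 0xb4e9


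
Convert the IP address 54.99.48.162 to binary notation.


54 = 00110110
99 = 01100011
48 = 00110000
162 = 10100010
Binary: 00110110.01100011.00110000.10100010


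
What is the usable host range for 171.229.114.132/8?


Network: 171.0.0.0
Broadcast: 171.255.255.255
First usable = network + 1
Last usable = broadcast - 1
Range: 171.0.0.1 to 171.255.255.254


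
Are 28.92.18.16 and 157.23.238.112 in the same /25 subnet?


Mask: 255.255.255.128
28.92.18.16 AND mask = 28.92.18.0
157.23.238.112 AND mask = 157.23.238.0
No, different subnets (28.92.18.0 vs 157.23.238.0)


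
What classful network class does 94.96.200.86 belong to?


First octet: 94
Binary: 01011110
0xxxxxxx -> Class A (1-126)
Class A, default mask 255.0.0.0 (/8)


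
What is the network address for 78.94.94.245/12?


IP:   01001110.01011110.01011110.11110101
Mask: 11111111.11110000.00000000.00000000
AND operation:
Net:  01001110.01010000.00000000.00000000
Network: 78.80.0.0/12


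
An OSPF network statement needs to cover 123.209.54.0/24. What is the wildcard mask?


Subnet mask: 255.255.255.0
Wildcard = 255.255.255.255 - subnet mask
255 - 255 = 0
255 - 255 = 0
255 - 255 = 0
255 - 0 = 255
Wildcard: 0.0.0.255


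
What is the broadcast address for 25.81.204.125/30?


Network: 25.81.204.124/30
Host bits = 2
Set all host bits to 1:
Broadcast: 25.81.204.127


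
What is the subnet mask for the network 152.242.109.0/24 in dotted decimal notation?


/24 means 24 network bits, 8 host bits
Binary: 11111111111111111111111100000000
Mask: 255.255.255.0


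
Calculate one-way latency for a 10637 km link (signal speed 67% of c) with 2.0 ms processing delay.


Speed = 0.67 * 3e5 km/s = 201000 km/s
Propagation delay = 10637 / 201000 = 0.0529 s = 52.9204 ms
Processing delay = 2.0 ms
Total one-way latency = 54.9204 ms


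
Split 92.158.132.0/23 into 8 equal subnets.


New prefix = 23 + 3 = 26
Each subnet has 64 addresses
  92.158.132.0/26
  92.158.132.64/26
  92.158.132.128/26
  92.158.132.192/26
  92.158.133.0/26
  92.158.133.64/26
  92.158.133.128/26
  92.158.133.192/26
Subnets: 92.158.132.0/26, 92.158.132.64/26, 92.158.132.128/26, 92.158.132.192/26, 92.158.133.0/26, 92.158.133.64/26, 92.158.133.128/26, 92.158.133.192/26


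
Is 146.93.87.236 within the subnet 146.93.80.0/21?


Subnet network: 146.93.80.0
Test IP AND mask: 146.93.80.0
Yes, 146.93.87.236 is in 146.93.80.0/21


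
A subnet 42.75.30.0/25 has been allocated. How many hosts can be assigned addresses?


Host bits = 32 - 25 = 7
Total addresses = 2^7 = 128
Usable = total - 2 (network and broadcast)
Usable hosts: 126


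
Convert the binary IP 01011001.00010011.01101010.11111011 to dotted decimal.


01011001 = 89
00010011 = 19
01101010 = 106
11111011 = 251
IP: 89.19.106.251


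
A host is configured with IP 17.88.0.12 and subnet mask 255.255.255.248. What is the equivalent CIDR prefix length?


Binary: 11111111.11111111.11111111.11111000
Count leading 1s
Prefix: /29


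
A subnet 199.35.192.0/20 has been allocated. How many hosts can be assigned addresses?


Host bits = 32 - 20 = 12
Total addresses = 2^12 = 4096
Usable = total - 2 (network and broadcast)
Usable hosts: 4094


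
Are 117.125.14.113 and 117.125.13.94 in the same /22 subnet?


Mask: 255.255.252.0
117.125.14.113 AND mask = 117.125.12.0
117.125.13.94 AND mask = 117.125.12.0
Yes, same subnet (117.125.12.0)


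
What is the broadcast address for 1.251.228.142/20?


Network: 1.251.224.0/20
Host bits = 12
Set all host bits to 1:
Broadcast: 1.251.239.255


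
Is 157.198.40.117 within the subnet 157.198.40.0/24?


Subnet network: 157.198.40.0
Test IP AND mask: 157.198.40.0
Yes, 157.198.40.117 is in 157.198.40.0/24


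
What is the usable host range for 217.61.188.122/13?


Network: 217.56.0.0
Broadcast: 217.63.255.255
First usable = network + 1
Last usable = broadcast - 1
Range: 217.56.0.1 to 217.63.255.254


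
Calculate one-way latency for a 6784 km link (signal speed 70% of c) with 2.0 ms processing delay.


Speed = 0.7 * 3e5 km/s = 210000 km/s
Propagation delay = 6784 / 210000 = 0.0323 s = 32.3048 ms
Processing delay = 2.0 ms
Total one-way latency = 34.3048 ms


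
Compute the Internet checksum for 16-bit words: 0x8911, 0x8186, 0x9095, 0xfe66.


Sum all words (with carry folding):
+ 0x8911 = 0x8911
+ 0x8186 = 0x0a98
+ 0x9095 = 0x9b2d
+ 0xfe66 = 0x9994
One's complement: ~0x9994
Checksum = 0x666b


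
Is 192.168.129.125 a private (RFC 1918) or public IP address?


RFC 1918 private ranges:
  10.0.0.0/8 (10.0.0.0 - 10.255.255.255)
  172.16.0.0/12 (172.16.0.0 - 172.31.255.255)
  192.168.0.0/16 (192.168.0.0 - 192.168.255.255)
Private (in 192.168.0.0/16)


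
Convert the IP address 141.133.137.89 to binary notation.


141 = 10001101
133 = 10000101
137 = 10001001
89 = 01011001
Binary: 10001101.10000101.10001001.01011001


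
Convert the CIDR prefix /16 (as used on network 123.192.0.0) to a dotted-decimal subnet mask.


/16 means 16 network bits, 16 host bits
Binary: 11111111111111110000000000000000
Mask: 255.255.0.0


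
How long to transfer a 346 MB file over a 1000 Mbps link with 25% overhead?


Effective throughput = 1000 * (1 - 25/100) = 750 Mbps
File size in Mb = 346 * 8 = 2768 Mb
Time = 2768 / 750
Time = 3.6907 seconds


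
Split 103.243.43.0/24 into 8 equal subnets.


New prefix = 24 + 3 = 27
Each subnet has 32 addresses
  103.243.43.0/27
  103.243.43.32/27
  103.243.43.64/27
  103.243.43.96/27
  103.243.43.128/27
  103.243.43.160/27
  103.243.43.192/27
  103.243.43.224/27
Subnets: 103.243.43.0/27, 103.243.43.32/27, 103.243.43.64/27, 103.243.43.96/27, 103.243.43.128/27, 103.243.43.160/27, 103.243.43.192/27, 103.243.43.224/27


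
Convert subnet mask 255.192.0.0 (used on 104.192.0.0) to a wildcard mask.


Subnet mask: 255.192.0.0
Wildcard = 255.255.255.255 - subnet mask
255 - 255 = 0
255 - 192 = 63
255 - 0 = 255
255 - 0 = 255
Wildcard: 0.63.255.255


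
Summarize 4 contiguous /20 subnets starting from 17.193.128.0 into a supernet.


Original prefix: /20
Number of subnets: 4 = 2^2
New prefix = 20 - 2 = 18
Supernet: 17.193.128.0/18


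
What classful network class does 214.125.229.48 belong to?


First octet: 214
Binary: 11010110
110xxxxx -> Class C (192-223)
Class C, default mask 255.255.255.0 (/24)


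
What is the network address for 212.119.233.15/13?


IP:   11010100.01110111.11101001.00001111
Mask: 11111111.11111000.00000000.00000000
AND operation:
Net:  11010100.01110000.00000000.00000000
Network: 212.112.0.0/13


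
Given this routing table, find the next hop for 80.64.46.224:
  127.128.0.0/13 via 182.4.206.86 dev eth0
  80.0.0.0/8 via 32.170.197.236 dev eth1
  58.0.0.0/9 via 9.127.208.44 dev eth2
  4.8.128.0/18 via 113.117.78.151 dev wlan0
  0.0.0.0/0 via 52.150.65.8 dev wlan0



Longest prefix match for 80.64.46.224:
  /13 127.128.0.0: no
  /8 80.0.0.0: MATCH
  /9 58.0.0.0: no
  /18 4.8.128.0: no
  /0 0.0.0.0: MATCH
Selected: next-hop 32.170.197.236 via eth1 (matched /8)


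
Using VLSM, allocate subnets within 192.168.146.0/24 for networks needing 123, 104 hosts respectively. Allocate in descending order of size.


123 hosts -> /25 (126 usable): 192.168.146.0/25
104 hosts -> /25 (126 usable): 192.168.146.128/25
Allocation: 192.168.146.0/25 (123 hosts, 126 usable); 192.168.146.128/25 (104 hosts, 126 usable)


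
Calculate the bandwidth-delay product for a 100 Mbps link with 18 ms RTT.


BDP = bandwidth * RTT
= 100 Mbps * 18 ms
= 100 * 1e6 * 18 / 1000 bits
= 1800000 bits
= 225000 bytes
= 219.7266 KB
BDP = 1800000 bits (225000 bytes)


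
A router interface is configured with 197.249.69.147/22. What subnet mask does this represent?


/22 means 22 network bits, 10 host bits
Binary: 11111111111111111111110000000000
Mask: 255.255.252.0


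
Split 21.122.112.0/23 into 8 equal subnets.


New prefix = 23 + 3 = 26
Each subnet has 64 addresses
  21.122.112.0/26
  21.122.112.64/26
  21.122.112.128/26
  21.122.112.192/26
  21.122.113.0/26
  21.122.113.64/26
  21.122.113.128/26
  21.122.113.192/26
Subnets: 21.122.112.0/26, 21.122.112.64/26, 21.122.112.128/26, 21.122.112.192/26, 21.122.113.0/26, 21.122.113.64/26, 21.122.113.128/26, 21.122.113.192/26


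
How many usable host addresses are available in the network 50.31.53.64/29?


Host bits = 32 - 29 = 3
Total addresses = 2^3 = 8
Usable = total - 2 (network and broadcast)
Usable hosts: 6


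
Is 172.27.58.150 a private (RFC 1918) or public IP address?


RFC 1918 private ranges:
  10.0.0.0/8 (10.0.0.0 - 10.255.255.255)
  172.16.0.0/12 (172.16.0.0 - 172.31.255.255)
  192.168.0.0/16 (192.168.0.0 - 192.168.255.255)
Private (in 172.16.0.0/12)


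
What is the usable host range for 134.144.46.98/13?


Network: 134.144.0.0
Broadcast: 134.151.255.255
First usable = network + 1
Last usable = broadcast - 1
Range: 134.144.0.1 to 134.151.255.254


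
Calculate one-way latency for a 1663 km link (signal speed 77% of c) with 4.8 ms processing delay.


Speed = 0.77 * 3e5 km/s = 231000 km/s
Propagation delay = 1663 / 231000 = 0.0072 s = 7.1991 ms
Processing delay = 4.8 ms
Total one-way latency = 11.9991 ms


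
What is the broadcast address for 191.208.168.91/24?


Network: 191.208.168.0/24
Host bits = 8
Set all host bits to 1:
Broadcast: 191.208.168.255


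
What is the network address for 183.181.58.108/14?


IP:   10110111.10110101.00111010.01101100
Mask: 11111111.11111100.00000000.00000000
AND operation:
Net:  10110111.10110100.00000000.00000000
Network: 183.180.0.0/14


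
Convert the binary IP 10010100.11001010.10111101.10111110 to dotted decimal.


10010100 = 148
11001010 = 202
10111101 = 189
10111110 = 190
IP: 148.202.189.190


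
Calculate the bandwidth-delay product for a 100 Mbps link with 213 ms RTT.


BDP = bandwidth * RTT
= 100 Mbps * 213 ms
= 100 * 1e6 * 213 / 1000 bits
= 21300000 bits
= 2662500 bytes
= 2600.0977 KB
BDP = 21300000 bits (2662500 bytes)


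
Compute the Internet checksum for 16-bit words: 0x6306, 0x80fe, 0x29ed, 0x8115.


Sum all words (with carry folding):
+ 0x6306 = 0x6306
+ 0x80fe = 0xe404
+ 0x29ed = 0x0df2
+ 0x8115 = 0x8f07
One's complement: ~0x8f07
Checksum = 0x70f8


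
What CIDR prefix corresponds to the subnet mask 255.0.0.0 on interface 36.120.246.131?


Binary: 11111111.00000000.00000000.00000000
Count leading 1s
Prefix: /8


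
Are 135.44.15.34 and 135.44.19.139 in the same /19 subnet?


Mask: 255.255.224.0
135.44.15.34 AND mask = 135.44.0.0
135.44.19.139 AND mask = 135.44.0.0
Yes, same subnet (135.44.0.0)


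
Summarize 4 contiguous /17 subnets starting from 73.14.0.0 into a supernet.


Original prefix: /17
Number of subnets: 4 = 2^2
New prefix = 17 - 2 = 15
Supernet: 73.14.0.0/15


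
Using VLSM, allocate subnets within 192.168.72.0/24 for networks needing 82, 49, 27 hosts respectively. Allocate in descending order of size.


82 hosts -> /25 (126 usable): 192.168.72.0/25
49 hosts -> /26 (62 usable): 192.168.72.128/26
27 hosts -> /27 (30 usable): 192.168.72.192/27
Allocation: 192.168.72.0/25 (82 hosts, 126 usable); 192.168.72.128/26 (49 hosts, 62 usable); 192.168.72.192/27 (27 hosts, 30 usable)


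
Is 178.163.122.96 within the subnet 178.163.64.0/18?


Subnet network: 178.163.64.0
Test IP AND mask: 178.163.64.0
Yes, 178.163.122.96 is in 178.163.64.0/18


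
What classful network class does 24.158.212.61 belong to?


First octet: 24
Binary: 00011000
0xxxxxxx -> Class A (1-126)
Class A, default mask 255.0.0.0 (/8)


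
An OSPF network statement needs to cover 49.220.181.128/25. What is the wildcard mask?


Subnet mask: 255.255.255.128
Wildcard = 255.255.255.255 - subnet mask
255 - 255 = 0
255 - 255 = 0
255 - 255 = 0
255 - 128 = 127
Wildcard: 0.0.0.127


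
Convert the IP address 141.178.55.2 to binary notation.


141 = 10001101
178 = 10110010
55 = 00110111
2 = 00000010
Binary: 10001101.10110010.00110111.00000010


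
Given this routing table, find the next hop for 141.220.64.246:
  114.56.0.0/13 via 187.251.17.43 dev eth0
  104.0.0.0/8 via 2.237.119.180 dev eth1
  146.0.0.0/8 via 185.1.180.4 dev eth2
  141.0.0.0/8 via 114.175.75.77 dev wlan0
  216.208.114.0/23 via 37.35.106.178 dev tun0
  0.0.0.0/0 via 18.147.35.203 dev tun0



Longest prefix match for 141.220.64.246:
  /13 114.56.0.0: no
  /8 104.0.0.0: no
  /8 146.0.0.0: no
  /8 141.0.0.0: MATCH
  /23 216.208.114.0: no
  /0 0.0.0.0: MATCH
Selected: next-hop 114.175.75.77 via wlan0 (matched /8)


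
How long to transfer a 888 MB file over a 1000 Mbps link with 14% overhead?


Effective throughput = 1000 * (1 - 14/100) = 860 Mbps
File size in Mb = 888 * 8 = 7104 Mb
Time = 7104 / 860
Time = 8.2605 seconds


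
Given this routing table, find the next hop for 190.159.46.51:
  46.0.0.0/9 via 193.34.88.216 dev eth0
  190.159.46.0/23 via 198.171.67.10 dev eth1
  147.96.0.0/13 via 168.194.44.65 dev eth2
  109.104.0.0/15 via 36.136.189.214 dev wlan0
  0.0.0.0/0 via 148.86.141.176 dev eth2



Longest prefix match for 190.159.46.51:
  /9 46.0.0.0: no
  /23 190.159.46.0: MATCH
  /13 147.96.0.0: no
  /15 109.104.0.0: no
  /0 0.0.0.0: MATCH
Selected: next-hop 198.171.67.10 via eth1 (matched /23)


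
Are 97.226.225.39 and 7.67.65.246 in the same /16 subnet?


Mask: 255.255.0.0
97.226.225.39 AND mask = 97.226.0.0
7.67.65.246 AND mask = 7.67.0.0
No, different subnets (97.226.0.0 vs 7.67.0.0)


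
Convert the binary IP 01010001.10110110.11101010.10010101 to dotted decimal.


01010001 = 81
10110110 = 182
11101010 = 234
10010101 = 149
IP: 81.182.234.149


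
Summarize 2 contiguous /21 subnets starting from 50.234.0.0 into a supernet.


Original prefix: /21
Number of subnets: 2 = 2^1
New prefix = 21 - 1 = 20
Supernet: 50.234.0.0/20


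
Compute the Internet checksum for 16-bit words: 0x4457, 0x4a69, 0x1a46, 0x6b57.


Sum all words (with carry folding):
+ 0x4457 = 0x4457
+ 0x4a69 = 0x8ec0
+ 0x1a46 = 0xa906
+ 0x6b57 = 0x145e
One's complement: ~0x145e
Checksum = 0xeba1


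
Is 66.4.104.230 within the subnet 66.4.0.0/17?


Subnet network: 66.4.0.0
Test IP AND mask: 66.4.0.0
Yes, 66.4.104.230 is in 66.4.0.0/17


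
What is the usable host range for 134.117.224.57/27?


Network: 134.117.224.32
Broadcast: 134.117.224.63
First usable = network + 1
Last usable = broadcast - 1
Range: 134.117.224.33 to 134.117.224.62


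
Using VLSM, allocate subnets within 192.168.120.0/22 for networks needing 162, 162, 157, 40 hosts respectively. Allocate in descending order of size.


162 hosts -> /24 (254 usable): 192.168.120.0/24
162 hosts -> /24 (254 usable): 192.168.121.0/24
157 hosts -> /24 (254 usable): 192.168.122.0/24
40 hosts -> /26 (62 usable): 192.168.123.0/26
Allocation: 192.168.120.0/24 (162 hosts, 254 usable); 192.168.121.0/24 (162 hosts, 254 usable); 192.168.122.0/24 (157 hosts, 254 usable); 192.168.123.0/26 (40 hosts, 62 usable)


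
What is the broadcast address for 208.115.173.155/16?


Network: 208.115.0.0/16
Host bits = 16
Set all host bits to 1:
Broadcast: 208.115.255.255


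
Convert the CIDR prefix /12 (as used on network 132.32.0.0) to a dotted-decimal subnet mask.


/12 means 12 network bits, 20 host bits
Binary: 11111111111100000000000000000000
Mask: 255.240.0.0


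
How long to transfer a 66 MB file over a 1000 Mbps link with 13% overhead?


Effective throughput = 1000 * (1 - 13/100) = 870 Mbps
File size in Mb = 66 * 8 = 528 Mb
Time = 528 / 870
Time = 0.6069 seconds


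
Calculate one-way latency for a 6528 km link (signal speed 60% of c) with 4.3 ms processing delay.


Speed = 0.6 * 3e5 km/s = 180000 km/s
Propagation delay = 6528 / 180000 = 0.0363 s = 36.2667 ms
Processing delay = 4.3 ms
Total one-way latency = 40.5667 ms


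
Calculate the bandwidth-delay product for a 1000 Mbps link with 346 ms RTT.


BDP = bandwidth * RTT
= 1000 Mbps * 346 ms
= 1000 * 1e6 * 346 / 1000 bits
= 346000000 bits
= 43250000 bytes
= 42236.3281 KB
BDP = 346000000 bits (43250000 bytes)


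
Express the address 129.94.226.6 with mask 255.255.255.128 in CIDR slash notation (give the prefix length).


Binary: 11111111.11111111.11111111.10000000
Count leading 1s
Prefix: /25


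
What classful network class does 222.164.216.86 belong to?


First octet: 222
Binary: 11011110
110xxxxx -> Class C (192-223)
Class C, default mask 255.255.255.0 (/24)


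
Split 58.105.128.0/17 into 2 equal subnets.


New prefix = 17 + 1 = 18
Each subnet has 16384 addresses
  58.105.128.0/18
  58.105.192.0/18
Subnets: 58.105.128.0/18, 58.105.192.0/18


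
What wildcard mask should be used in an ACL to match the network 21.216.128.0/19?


Subnet mask: 255.255.224.0
Wildcard = 255.255.255.255 - subnet mask
255 - 255 = 0
255 - 255 = 0
255 - 224 = 31
255 - 0 = 255
Wildcard: 0.0.31.255


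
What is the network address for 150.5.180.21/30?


IP:   10010110.00000101.10110100.00010101
Mask: 11111111.11111111.11111111.11111100
AND operation:
Net:  10010110.00000101.10110100.00010100
Network: 150.5.180.20/30


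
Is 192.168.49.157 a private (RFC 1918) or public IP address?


RFC 1918 private ranges:
  10.0.0.0/8 (10.0.0.0 - 10.255.255.255)
  172.16.0.0/12 (172.16.0.0 - 172.31.255.255)
  192.168.0.0/16 (192.168.0.0 - 192.168.255.255)
Private (in 192.168.0.0/16)


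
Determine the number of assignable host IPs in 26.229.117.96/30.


Host bits = 32 - 30 = 2
Total addresses = 2^2 = 4
Usable = total - 2 (network and broadcast)
Usable hosts: 2


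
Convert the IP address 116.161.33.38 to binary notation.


116 = 01110100
161 = 10100001
33 = 00100001
38 = 00100110
Binary: 01110100.10100001.00100001.00100110


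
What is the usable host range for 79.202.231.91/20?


Network: 79.202.224.0
Broadcast: 79.202.239.255
First usable = network + 1
Last usable = broadcast - 1
Range: 79.202.224.1 to 79.202.239.254


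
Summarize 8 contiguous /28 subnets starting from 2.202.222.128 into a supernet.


Original prefix: /28
Number of subnets: 8 = 2^3
New prefix = 28 - 3 = 25
Supernet: 2.202.222.128/25


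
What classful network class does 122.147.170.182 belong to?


First octet: 122
Binary: 01111010
0xxxxxxx -> Class A (1-126)
Class A, default mask 255.0.0.0 (/8)


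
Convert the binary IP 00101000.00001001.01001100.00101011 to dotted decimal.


00101000 = 40
00001001 = 9
01001100 = 76
00101011 = 43
IP: 40.9.76.43


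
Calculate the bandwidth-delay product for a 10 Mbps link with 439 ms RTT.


BDP = bandwidth * RTT
= 10 Mbps * 439 ms
= 10 * 1e6 * 439 / 1000 bits
= 4390000 bits
= 548750 bytes
= 535.8887 KB
BDP = 4390000 bits (548750 bytes)


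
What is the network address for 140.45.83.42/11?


IP:   10001100.00101101.01010011.00101010
Mask: 11111111.11100000.00000000.00000000
AND operation:
Net:  10001100.00100000.00000000.00000000
Network: 140.32.0.0/11


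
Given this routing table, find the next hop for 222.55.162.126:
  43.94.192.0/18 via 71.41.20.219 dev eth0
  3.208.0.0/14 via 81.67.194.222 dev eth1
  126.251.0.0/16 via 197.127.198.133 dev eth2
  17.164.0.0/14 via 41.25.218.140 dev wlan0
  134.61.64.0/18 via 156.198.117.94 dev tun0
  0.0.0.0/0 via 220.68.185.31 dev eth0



Longest prefix match for 222.55.162.126:
  /18 43.94.192.0: no
  /14 3.208.0.0: no
  /16 126.251.0.0: no
  /14 17.164.0.0: no
  /18 134.61.64.0: no
  /0 0.0.0.0: MATCH
Selected: next-hop 220.68.185.31 via eth0 (matched /0)


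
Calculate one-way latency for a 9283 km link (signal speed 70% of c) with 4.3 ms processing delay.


Speed = 0.7 * 3e5 km/s = 210000 km/s
Propagation delay = 9283 / 210000 = 0.0442 s = 44.2048 ms
Processing delay = 4.3 ms
Total one-way latency = 48.5048 ms


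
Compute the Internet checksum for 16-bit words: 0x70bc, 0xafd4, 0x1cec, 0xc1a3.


Sum all words (with carry folding):
+ 0x70bc = 0x70bc
+ 0xafd4 = 0x2091
+ 0x1cec = 0x3d7d
+ 0xc1a3 = 0xff20
One's complement: ~0xff20
Checksum = 0x00df


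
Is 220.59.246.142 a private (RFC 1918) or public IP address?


RFC 1918 private ranges:
  10.0.0.0/8 (10.0.0.0 - 10.255.255.255)
  172.16.0.0/12 (172.16.0.0 - 172.31.255.255)
  192.168.0.0/16 (192.168.0.0 - 192.168.255.255)
Public (not in any RFC 1918 range)


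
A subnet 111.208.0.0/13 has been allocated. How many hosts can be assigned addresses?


Host bits = 32 - 13 = 19
Total addresses = 2^19 = 524288
Usable = total - 2 (network and broadcast)
Usable hosts: 524286


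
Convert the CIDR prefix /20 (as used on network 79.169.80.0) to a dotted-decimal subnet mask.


/20 means 20 network bits, 12 host bits
Binary: 11111111111111111111000000000000
Mask: 255.255.240.0


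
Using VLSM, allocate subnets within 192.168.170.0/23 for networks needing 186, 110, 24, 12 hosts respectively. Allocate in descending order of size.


186 hosts -> /24 (254 usable): 192.168.170.0/24
110 hosts -> /25 (126 usable): 192.168.171.0/25
24 hosts -> /27 (30 usable): 192.168.171.128/27
12 hosts -> /28 (14 usable): 192.168.171.160/28
Allocation: 192.168.170.0/24 (186 hosts, 254 usable); 192.168.171.0/25 (110 hosts, 126 usable); 192.168.171.128/27 (24 hosts, 30 usable); 192.168.171.160/28 (12 hosts, 14 usable)


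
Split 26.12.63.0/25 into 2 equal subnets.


New prefix = 25 + 1 = 26
Each subnet has 64 addresses
  26.12.63.0/26
  26.12.63.64/26
Subnets: 26.12.63.0/26, 26.12.63.64/26


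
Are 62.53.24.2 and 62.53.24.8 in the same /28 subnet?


Mask: 255.255.255.240
62.53.24.2 AND mask = 62.53.24.0
62.53.24.8 AND mask = 62.53.24.0
Yes, same subnet (62.53.24.0)


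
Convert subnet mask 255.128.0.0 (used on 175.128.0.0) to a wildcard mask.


Subnet mask: 255.128.0.0
Wildcard = 255.255.255.255 - subnet mask
255 - 255 = 0
255 - 128 = 127
255 - 0 = 255
255 - 0 = 255
Wildcard: 0.127.255.255


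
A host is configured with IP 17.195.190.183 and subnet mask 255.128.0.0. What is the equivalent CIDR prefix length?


Binary: 11111111.10000000.00000000.00000000
Count leading 1s
Prefix: /9


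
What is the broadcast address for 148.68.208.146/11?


Network: 148.64.0.0/11
Host bits = 21
Set all host bits to 1:
Broadcast: 148.95.255.255


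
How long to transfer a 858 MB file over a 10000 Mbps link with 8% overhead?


Effective throughput = 10000 * (1 - 8/100) = 9200 Mbps
File size in Mb = 858 * 8 = 6864 Mb
Time = 6864 / 9200
Time = 0.7461 seconds


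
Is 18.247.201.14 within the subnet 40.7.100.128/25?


Subnet network: 40.7.100.128
Test IP AND mask: 18.247.201.0
No, 18.247.201.14 is not in 40.7.100.128/25


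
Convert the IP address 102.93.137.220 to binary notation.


102 = 01100110
93 = 01011101
137 = 10001001
220 = 11011100
Binary: 01100110.01011101.10001001.11011100


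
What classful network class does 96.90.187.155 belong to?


First octet: 96
Binary: 01100000
0xxxxxxx -> Class A (1-126)
Class A, default mask 255.0.0.0 (/8)


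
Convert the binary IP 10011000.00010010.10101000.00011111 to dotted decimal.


10011000 = 152
00010010 = 18
10101000 = 168
00011111 = 31
IP: 152.18.168.31


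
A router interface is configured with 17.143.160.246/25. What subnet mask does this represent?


/25 means 25 network bits, 7 host bits
Binary: 11111111111111111111111110000000
Mask: 255.255.255.128


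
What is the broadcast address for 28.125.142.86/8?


Network: 28.0.0.0/8
Host bits = 24
Set all host bits to 1:
Broadcast: 28.255.255.255


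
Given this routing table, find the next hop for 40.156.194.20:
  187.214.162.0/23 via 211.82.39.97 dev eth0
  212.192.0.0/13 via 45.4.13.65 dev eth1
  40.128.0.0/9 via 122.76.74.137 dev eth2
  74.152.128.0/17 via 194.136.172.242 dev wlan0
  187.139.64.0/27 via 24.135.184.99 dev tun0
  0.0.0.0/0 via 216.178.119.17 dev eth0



Longest prefix match for 40.156.194.20:
  /23 187.214.162.0: no
  /13 212.192.0.0: no
  /9 40.128.0.0: MATCH
  /17 74.152.128.0: no
  /27 187.139.64.0: no
  /0 0.0.0.0: MATCH
Selected: next-hop 122.76.74.137 via eth2 (matched /9)


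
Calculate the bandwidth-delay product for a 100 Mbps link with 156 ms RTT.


BDP = bandwidth * RTT
= 100 Mbps * 156 ms
= 100 * 1e6 * 156 / 1000 bits
= 15600000 bits
= 1950000 bytes
= 1904.2969 KB
BDP = 15600000 bits (1950000 bytes)


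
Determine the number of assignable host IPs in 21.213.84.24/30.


Host bits = 32 - 30 = 2
Total addresses = 2^2 = 4
Usable = total - 2 (network and broadcast)
Usable hosts: 2


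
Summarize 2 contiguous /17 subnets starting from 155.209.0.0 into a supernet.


Original prefix: /17
Number of subnets: 2 = 2^1
New prefix = 17 - 1 = 16
Supernet: 155.209.0.0/16


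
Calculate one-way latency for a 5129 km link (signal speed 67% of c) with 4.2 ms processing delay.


Speed = 0.67 * 3e5 km/s = 201000 km/s
Propagation delay = 5129 / 201000 = 0.0255 s = 25.5174 ms
Processing delay = 4.2 ms
Total one-way latency = 29.7174 ms


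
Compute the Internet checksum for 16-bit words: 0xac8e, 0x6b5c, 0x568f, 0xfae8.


Sum all words (with carry folding):
+ 0xac8e = 0xac8e
+ 0x6b5c = 0x17eb
+ 0x568f = 0x6e7a
+ 0xfae8 = 0x6963
One's complement: ~0x6963
Checksum = 0x969c


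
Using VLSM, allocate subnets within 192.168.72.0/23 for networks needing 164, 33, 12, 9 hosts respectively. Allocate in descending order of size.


164 hosts -> /24 (254 usable): 192.168.72.0/24
33 hosts -> /26 (62 usable): 192.168.73.0/26
12 hosts -> /28 (14 usable): 192.168.73.64/28
9 hosts -> /28 (14 usable): 192.168.73.80/28
Allocation: 192.168.72.0/24 (164 hosts, 254 usable); 192.168.73.0/26 (33 hosts, 62 usable); 192.168.73.64/28 (12 hosts, 14 usable); 192.168.73.80/28 (9 hosts, 14 usable)


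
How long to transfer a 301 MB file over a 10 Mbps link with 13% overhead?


Effective throughput = 10 * (1 - 13/100) = 8.7 Mbps
File size in Mb = 301 * 8 = 2408 Mb
Time = 2408 / 8.7
Time = 276.7816 seconds


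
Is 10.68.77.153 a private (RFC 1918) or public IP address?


RFC 1918 private ranges:
  10.0.0.0/8 (10.0.0.0 - 10.255.255.255)
  172.16.0.0/12 (172.16.0.0 - 172.31.255.255)
  192.168.0.0/16 (192.168.0.0 - 192.168.255.255)
Private (in 10.0.0.0/8)


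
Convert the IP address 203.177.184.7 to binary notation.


203 = 11001011
177 = 10110001
184 = 10111000
7 = 00000111
Binary: 11001011.10110001.10111000.00000111


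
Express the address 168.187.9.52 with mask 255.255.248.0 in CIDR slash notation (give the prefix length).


Binary: 11111111.11111111.11111000.00000000
Count leading 1s
Prefix: /21


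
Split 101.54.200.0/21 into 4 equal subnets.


New prefix = 21 + 2 = 23
Each subnet has 512 addresses
  101.54.200.0/23
  101.54.202.0/23
  101.54.204.0/23
  101.54.206.0/23
Subnets: 101.54.200.0/23, 101.54.202.0/23, 101.54.204.0/23, 101.54.206.0/23


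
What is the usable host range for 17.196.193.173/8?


Network: 17.0.0.0
Broadcast: 17.255.255.255
First usable = network + 1
Last usable = broadcast - 1
Range: 17.0.0.1 to 17.255.255.254


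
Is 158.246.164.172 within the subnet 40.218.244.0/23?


Subnet network: 40.218.244.0
Test IP AND mask: 158.246.164.0
No, 158.246.164.172 is not in 40.218.244.0/23


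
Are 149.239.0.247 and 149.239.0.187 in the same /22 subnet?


Mask: 255.255.252.0
149.239.0.247 AND mask = 149.239.0.0
149.239.0.187 AND mask = 149.239.0.0
Yes, same subnet (149.239.0.0)


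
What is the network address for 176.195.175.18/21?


IP:   10110000.11000011.10101111.00010010
Mask: 11111111.11111111.11111000.00000000
AND operation:
Net:  10110000.11000011.10101000.00000000
Network: 176.195.168.0/21


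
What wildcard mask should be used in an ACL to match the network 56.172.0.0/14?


Subnet mask: 255.252.0.0
Wildcard = 255.255.255.255 - subnet mask
255 - 255 = 0
255 - 252 = 3
255 - 0 = 255
255 - 0 = 255
Wildcard: 0.3.255.255


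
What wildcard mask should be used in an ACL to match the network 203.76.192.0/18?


Subnet mask: 255.255.192.0
Wildcard = 255.255.255.255 - subnet mask
255 - 255 = 0
255 - 255 = 0
255 - 192 = 63
255 - 0 = 255
Wildcard: 0.0.63.255


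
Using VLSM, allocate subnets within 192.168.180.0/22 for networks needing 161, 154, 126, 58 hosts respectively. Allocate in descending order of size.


161 hosts -> /24 (254 usable): 192.168.180.0/24
154 hosts -> /24 (254 usable): 192.168.181.0/24
126 hosts -> /25 (126 usable): 192.168.182.0/25
58 hosts -> /26 (62 usable): 192.168.182.128/26
Allocation: 192.168.180.0/24 (161 hosts, 254 usable); 192.168.181.0/24 (154 hosts, 254 usable); 192.168.182.0/25 (126 hosts, 126 usable); 192.168.182.128/26 (58 hosts, 62 usable)


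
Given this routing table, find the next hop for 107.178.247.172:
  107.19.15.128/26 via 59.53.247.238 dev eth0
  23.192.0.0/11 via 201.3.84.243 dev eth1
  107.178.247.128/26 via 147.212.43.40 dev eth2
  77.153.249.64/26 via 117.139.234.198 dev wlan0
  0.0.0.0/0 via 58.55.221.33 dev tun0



Longest prefix match for 107.178.247.172:
  /26 107.19.15.128: no
  /11 23.192.0.0: no
  /26 107.178.247.128: MATCH
  /26 77.153.249.64: no
  /0 0.0.0.0: MATCH
Selected: next-hop 147.212.43.40 via eth2 (matched /26)


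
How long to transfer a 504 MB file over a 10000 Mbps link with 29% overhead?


Effective throughput = 10000 * (1 - 29/100) = 7100 Mbps
File size in Mb = 504 * 8 = 4032 Mb
Time = 4032 / 7100
Time = 0.5679 seconds


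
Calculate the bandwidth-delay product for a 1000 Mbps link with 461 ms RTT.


BDP = bandwidth * RTT
= 1000 Mbps * 461 ms
= 1000 * 1e6 * 461 / 1000 bits
= 461000000 bits
= 57625000 bytes
= 56274.4141 KB
BDP = 461000000 bits (57625000 bytes)


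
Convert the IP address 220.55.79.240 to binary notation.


220 = 11011100
55 = 00110111
79 = 01001111
240 = 11110000
Binary: 11011100.00110111.01001111.11110000


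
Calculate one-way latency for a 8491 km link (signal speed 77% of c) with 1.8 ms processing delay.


Speed = 0.77 * 3e5 km/s = 231000 km/s
Propagation delay = 8491 / 231000 = 0.0368 s = 36.7576 ms
Processing delay = 1.8 ms
Total one-way latency = 38.5576 ms


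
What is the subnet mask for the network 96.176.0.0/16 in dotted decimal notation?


/16 means 16 network bits, 16 host bits
Binary: 11111111111111110000000000000000
Mask: 255.255.0.0


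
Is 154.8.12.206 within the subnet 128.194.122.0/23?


Subnet network: 128.194.122.0
Test IP AND mask: 154.8.12.0
No, 154.8.12.206 is not in 128.194.122.0/23


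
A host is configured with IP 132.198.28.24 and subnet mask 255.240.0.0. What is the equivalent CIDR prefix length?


Binary: 11111111.11110000.00000000.00000000
Count leading 1s
Prefix: /12


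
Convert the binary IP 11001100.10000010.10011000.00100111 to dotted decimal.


11001100 = 204
10000010 = 130
10011000 = 152
00100111 = 39
IP: 204.130.152.39


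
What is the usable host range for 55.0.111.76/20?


Network: 55.0.96.0
Broadcast: 55.0.111.255
First usable = network + 1
Last usable = broadcast - 1
Range: 55.0.96.1 to 55.0.111.254


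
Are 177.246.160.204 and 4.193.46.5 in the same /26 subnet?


Mask: 255.255.255.192
177.246.160.204 AND mask = 177.246.160.192
4.193.46.5 AND mask = 4.193.46.0
No, different subnets (177.246.160.192 vs 4.193.46.0)


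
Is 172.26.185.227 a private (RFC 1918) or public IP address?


RFC 1918 private ranges:
  10.0.0.0/8 (10.0.0.0 - 10.255.255.255)
  172.16.0.0/12 (172.16.0.0 - 172.31.255.255)
  192.168.0.0/16 (192.168.0.0 - 192.168.255.255)
Private (in 172.16.0.0/12)


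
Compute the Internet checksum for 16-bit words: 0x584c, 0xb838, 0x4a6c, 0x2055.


Sum all words (with carry folding):
+ 0x584c = 0x584c
+ 0xb838 = 0x1085
+ 0x4a6c = 0x5af1
+ 0x2055 = 0x7b46
One's complement: ~0x7b46
Checksum = 0x84b9


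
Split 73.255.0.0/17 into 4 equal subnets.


New prefix = 17 + 2 = 19
Each subnet has 8192 addresses
  73.255.0.0/19
  73.255.32.0/19
  73.255.64.0/19
  73.255.96.0/19
Subnets: 73.255.0.0/19, 73.255.32.0/19, 73.255.64.0/19, 73.255.96.0/19


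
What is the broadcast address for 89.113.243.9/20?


Network: 89.113.240.0/20
Host bits = 12
Set all host bits to 1:
Broadcast: 89.113.255.255


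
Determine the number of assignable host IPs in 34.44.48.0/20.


Host bits = 32 - 20 = 12
Total addresses = 2^12 = 4096
Usable = total - 2 (network and broadcast)
Usable hosts: 4094


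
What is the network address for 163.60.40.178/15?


IP:   10100011.00111100.00101000.10110010
Mask: 11111111.11111110.00000000.00000000
AND operation:
Net:  10100011.00111100.00000000.00000000
Network: 163.60.0.0/15


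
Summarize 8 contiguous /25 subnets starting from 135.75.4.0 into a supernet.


Original prefix: /25
Number of subnets: 8 = 2^3
New prefix = 25 - 3 = 22
Supernet: 135.75.4.0/22


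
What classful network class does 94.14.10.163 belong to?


First octet: 94
Binary: 01011110
0xxxxxxx -> Class A (1-126)
Class A, default mask 255.0.0.0 (/8)


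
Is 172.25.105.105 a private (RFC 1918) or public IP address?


RFC 1918 private ranges:
  10.0.0.0/8 (10.0.0.0 - 10.255.255.255)
  172.16.0.0/12 (172.16.0.0 - 172.31.255.255)
  192.168.0.0/16 (192.168.0.0 - 192.168.255.255)
Private (in 172.16.0.0/12)


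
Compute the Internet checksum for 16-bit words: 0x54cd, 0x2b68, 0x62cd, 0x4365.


Sum all words (with carry folding):
+ 0x54cd = 0x54cd
+ 0x2b68 = 0x8035
+ 0x62cd = 0xe302
+ 0x4365 = 0x2668
One's complement: ~0x2668
Checksum = 0xd997


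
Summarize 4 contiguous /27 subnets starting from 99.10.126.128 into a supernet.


Original prefix: /27
Number of subnets: 4 = 2^2
New prefix = 27 - 2 = 25
Supernet: 99.10.126.128/25


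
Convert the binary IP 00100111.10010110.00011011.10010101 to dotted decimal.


00100111 = 39
10010110 = 150
00011011 = 27
10010101 = 149
IP: 39.150.27.149


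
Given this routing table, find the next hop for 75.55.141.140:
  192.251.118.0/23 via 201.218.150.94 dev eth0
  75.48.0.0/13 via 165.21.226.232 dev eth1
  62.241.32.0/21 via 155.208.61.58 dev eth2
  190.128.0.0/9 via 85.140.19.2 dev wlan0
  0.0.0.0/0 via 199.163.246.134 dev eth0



Longest prefix match for 75.55.141.140:
  /23 192.251.118.0: no
  /13 75.48.0.0: MATCH
  /21 62.241.32.0: no
  /9 190.128.0.0: no
  /0 0.0.0.0: MATCH
Selected: next-hop 165.21.226.232 via eth1 (matched /13)


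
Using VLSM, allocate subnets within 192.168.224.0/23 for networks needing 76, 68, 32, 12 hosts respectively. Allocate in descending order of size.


76 hosts -> /25 (126 usable): 192.168.224.0/25
68 hosts -> /25 (126 usable): 192.168.224.128/25
32 hosts -> /26 (62 usable): 192.168.225.0/26
12 hosts -> /28 (14 usable): 192.168.225.64/28
Allocation: 192.168.224.0/25 (76 hosts, 126 usable); 192.168.224.128/25 (68 hosts, 126 usable); 192.168.225.0/26 (32 hosts, 62 usable); 192.168.225.64/28 (12 hosts, 14 usable)
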